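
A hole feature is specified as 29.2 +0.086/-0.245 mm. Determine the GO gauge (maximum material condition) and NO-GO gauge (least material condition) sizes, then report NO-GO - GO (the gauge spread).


GO = nominal - lower_tol (smallest hole = maximum material condition)
GO = 29.2 - 0.245 = 28.955
NO-GO = nominal + upper_tol (largest hole = least material condition)
NO-GO = 29.2 + 0.086 = 29.286
spread = NO-GO - GO = 29.286 - 28.955 = 0.3310

0.3310


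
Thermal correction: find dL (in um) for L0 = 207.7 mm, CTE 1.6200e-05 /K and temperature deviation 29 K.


dL = L * alpha * dT
= 207.7 * 1.6200e-05 * 29
= 0.0975775 mm
dL_um = 0.0975775 * 1000 = 97.5775 um

97.5775


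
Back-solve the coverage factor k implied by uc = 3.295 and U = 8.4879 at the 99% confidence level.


k = U / uc
k = 8.4879 / 3.295
k = 2.576

2.576


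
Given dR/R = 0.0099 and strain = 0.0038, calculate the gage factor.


GF = (dR/R) / epsilon
= 0.0099 / 0.0038
= 2.6053

2.6053


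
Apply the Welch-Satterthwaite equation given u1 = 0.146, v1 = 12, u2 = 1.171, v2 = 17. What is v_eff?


uc = sqrt(u1^2 + u2^2) = sqrt(0.146^2 + 1.171^2) = 1.1800665
v_eff = uc^4 / (u1^4/v1 + u2^4/v2)
= 1.1800665^4 / (0.146^4/12 + 1.171^4/17)
= 1.9392148 / 0.11064386
v_eff = 17.5266

17.5266


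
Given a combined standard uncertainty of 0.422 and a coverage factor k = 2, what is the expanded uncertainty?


U = k * uc
U = 2 * 0.422
U = 0.8440

0.8440


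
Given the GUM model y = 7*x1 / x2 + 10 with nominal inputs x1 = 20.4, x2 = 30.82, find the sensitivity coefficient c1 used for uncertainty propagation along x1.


y = 7*x1 / x2 + 10
dy/dx1 = 7/x2
Evaluate at x2 = 30.82: c1 = 7 / 30.82
c1 = 0.2271

0.2271


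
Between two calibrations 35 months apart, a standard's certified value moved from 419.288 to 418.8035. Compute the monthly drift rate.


rate = (v2 - v1) / months
= (418.8035 - 419.288) / 35
= -0.4845 / 35
= -0.0138

-0.0138


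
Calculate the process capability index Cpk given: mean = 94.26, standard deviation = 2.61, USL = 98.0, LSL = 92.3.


Cpu = (USL - mean) / (3*sigma) = (98.0 - 94.26) / (3*2.61) = 0.4777
Cpl = (mean - LSL) / (3*sigma) = (94.26 - 92.3) / (3*2.61) = 0.2503
Cpk = min(Cpu, Cpl) = 0.2503

0.2503


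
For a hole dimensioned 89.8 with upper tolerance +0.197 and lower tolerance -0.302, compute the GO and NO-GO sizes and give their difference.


GO = nominal - lower_tol (smallest hole = maximum material condition)
GO = 89.8 - 0.302 = 89.498
NO-GO = nominal + upper_tol (largest hole = least material condition)
NO-GO = 89.8 + 0.197 = 89.997
spread = NO-GO - GO = 89.997 - 89.498 = 0.4990

0.4990


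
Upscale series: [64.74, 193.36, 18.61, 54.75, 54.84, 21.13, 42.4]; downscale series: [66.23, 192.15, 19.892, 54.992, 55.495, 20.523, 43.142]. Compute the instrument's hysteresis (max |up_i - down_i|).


|64.74 - 66.23| = 1.4900
|193.36 - 192.15| = 1.2100
|18.61 - 19.892| = 1.2820
|54.75 - 54.992| = 0.2420
|54.84 - 55.495| = 0.6550
|21.13 - 20.523| = 0.6070
|42.4 - 43.142| = 0.7420
hysteresis = max(diffs) = 1.4900

1.4900


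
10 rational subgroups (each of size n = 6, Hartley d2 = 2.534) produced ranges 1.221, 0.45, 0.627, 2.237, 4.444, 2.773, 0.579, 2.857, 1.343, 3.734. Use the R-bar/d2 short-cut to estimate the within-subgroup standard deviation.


R_bar = (1.221 + 0.45 + 0.627 + 2.237 + 4.444 + 2.773 + 0.579 + 2.857 + 1.343 + 3.734) / 10
R_bar = 20.265 / 10 = 2.0265
sigma_hat = R_bar / d2 = 2.0265 / 2.534 = 0.7997

0.7997


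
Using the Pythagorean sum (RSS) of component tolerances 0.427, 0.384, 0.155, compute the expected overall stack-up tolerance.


RSS = sqrt(0.427^2 + 0.384^2 + 0.155^2)
= sqrt(0.35381)
= 0.5948

0.5948


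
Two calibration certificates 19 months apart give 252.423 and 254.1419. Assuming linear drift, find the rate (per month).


rate = (v2 - v1) / months
= (254.1419 - 252.423) / 19
= 1.7189 / 19
= 0.0905

0.0905


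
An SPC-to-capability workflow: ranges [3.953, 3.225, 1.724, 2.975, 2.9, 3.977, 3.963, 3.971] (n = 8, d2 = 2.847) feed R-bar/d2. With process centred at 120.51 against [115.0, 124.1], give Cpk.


R_bar = (3.953 + 3.225 + 1.724 + 2.975 + 2.9 + 3.977 + 3.963 + 3.971) / 8 = 3.336
sigma = R_bar / d2 = 3.336 / 2.847 = 1.1717597
Cp = (USL - LSL)/(6*sigma) = (124.1 - 115.0)/(6*1.1717597) = 1.2943
Cpu = (124.1 - 120.51)/(3*1.1717597) = 1.0213
Cpl = (120.51 - 115.0)/(3*1.1717597) = 1.5674
Cpk = min(Cpu, Cpl) = 1.0213

1.0213


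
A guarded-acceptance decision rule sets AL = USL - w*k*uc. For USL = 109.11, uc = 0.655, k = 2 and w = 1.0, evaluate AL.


U = k * uc = 2 * 0.655 = 1.31
guard band g = w * U = 1.0 * 1.31 = 1.31
AL = USL - g = 109.11 - 1.31
AL = 107.8000

107.8000


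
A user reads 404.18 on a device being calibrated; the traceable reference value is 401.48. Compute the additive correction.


Correction = standard - reading
= 401.48 - 404.18
= -2.7000

-2.7000


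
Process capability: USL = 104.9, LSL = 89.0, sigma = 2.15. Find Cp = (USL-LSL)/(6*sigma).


Cp = (USL - LSL) / (6 * sigma)
= (104.9 - 89.0) / (6 * 2.15)
= 15.9000 / 12.9000
= 1.2326

1.2326


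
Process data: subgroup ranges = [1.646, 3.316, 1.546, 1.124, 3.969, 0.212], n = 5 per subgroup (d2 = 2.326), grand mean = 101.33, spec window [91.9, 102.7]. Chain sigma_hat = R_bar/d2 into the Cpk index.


R_bar = (1.646 + 3.316 + 1.546 + 1.124 + 3.969 + 0.212) / 6 = 1.9688333
sigma = R_bar / d2 = 1.9688333 / 2.326 = 0.84644596
Cp = (USL - LSL)/(6*sigma) = (102.7 - 91.9)/(6*0.84644596) = 2.1265
Cpu = (102.7 - 101.33)/(3*0.84644596) = 0.5395
Cpl = (101.33 - 91.9)/(3*0.84644596) = 3.7136
Cpk = min(Cpu, Cpl) = 0.5395

0.5395


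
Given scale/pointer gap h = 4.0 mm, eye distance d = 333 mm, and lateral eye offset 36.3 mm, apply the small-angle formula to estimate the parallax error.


error = h * offset / d
= 4.0 * 36.3 / 333
= 0.4360

0.4360


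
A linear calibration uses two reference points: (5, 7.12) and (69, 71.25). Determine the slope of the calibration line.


slope = (y2 - y1) / (x2 - x1)
= (71.25 - 7.12) / (69 - 5)
= 64.1300 / 64
= 1.0020

1.0020


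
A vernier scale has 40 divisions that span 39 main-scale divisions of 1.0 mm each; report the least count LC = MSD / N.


LC = MSD / n_div
= 1.0 / 40
= 0.0250

0.0250


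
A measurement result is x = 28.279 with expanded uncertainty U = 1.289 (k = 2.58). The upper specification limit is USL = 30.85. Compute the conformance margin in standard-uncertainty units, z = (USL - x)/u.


u = U / k = 1.289 / 2.58 = 0.4996124
margin = |USL - x| = |30.85 - 28.279| = 2.571
z = margin / u = 2.571 / 0.4996124
z = 5.1460

5.1460


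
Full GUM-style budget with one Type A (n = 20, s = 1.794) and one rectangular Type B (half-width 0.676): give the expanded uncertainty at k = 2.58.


u_A = s / sqrt(n) = 1.794 / sqrt(20) = 0.4011506
u_B = half_width / sqrt(3) = 0.676 / sqrt(3) = 0.39028878
uc = sqrt(u_A^2 + u_B^2) = sqrt(0.4011506^2 + 0.39028878^2) = 0.55968485
U = k * uc = 2.58 * 0.55968485
U = 1.4440

1.4440


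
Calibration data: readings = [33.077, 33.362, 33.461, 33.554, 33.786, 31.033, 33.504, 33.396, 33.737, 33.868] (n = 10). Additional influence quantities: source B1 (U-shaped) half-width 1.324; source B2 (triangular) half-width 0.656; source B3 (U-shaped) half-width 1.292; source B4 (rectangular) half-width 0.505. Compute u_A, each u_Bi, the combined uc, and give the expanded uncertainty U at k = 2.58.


mean = (33.077 + 33.362 + 33.461 + 33.554 + 33.786 + 31.033 + 33.504 + 33.396 + 33.737 + 33.868) / 10 = 33.2778
s = sqrt(sum((x - mean)^2)/(n-1)) = 0.8218537
u_A = s / sqrt(n) = 0.8218537 / sqrt(10) = 0.25989296
u_B1 = 1.324 / sqrt(2) = 0.93620938
u_B2 = 0.656 / sqrt(6) = 0.26781088
u_B3 = 1.292 / sqrt(2) = 0.91358196
u_B4 = 0.505 / sqrt(3) = 0.29156189
uc = sqrt(0.25989296^2 + 0.93620938^2 + 0.26781088^2 + 0.91358196^2 + 0.29156189^2) = 1.3911849
U = k * uc = 2.58 * 1.3911849
U = 3.5893

3.5893


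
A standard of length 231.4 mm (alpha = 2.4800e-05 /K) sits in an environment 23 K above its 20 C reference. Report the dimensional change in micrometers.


dL = L * alpha * dT
= 231.4 * 2.4800e-05 * 23
= 0.1319906 mm
dL_um = 0.1319906 * 1000 = 131.9906 um

131.9906


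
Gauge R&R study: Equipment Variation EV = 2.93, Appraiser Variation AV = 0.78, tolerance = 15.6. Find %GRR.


GRR = sqrt(EV^2 + AV^2) = sqrt(2.93^2 + 0.78^2) = 3.0320455
%GRR = GRR / tol * 100 = 3.0320455 / 15.6 * 100
%GRR = 19.4362

19.4362


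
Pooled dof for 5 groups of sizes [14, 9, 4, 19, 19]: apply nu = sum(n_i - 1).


nu = sum_i (n_i - 1)
nu = ((14 - 1) + (9 - 1) + (4 - 1) + (19 - 1) + (19 - 1))
nu = 13 + 8 + 3 + 18 + 18
nu = 60

60


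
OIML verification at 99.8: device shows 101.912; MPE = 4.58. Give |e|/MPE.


e = indication - reference = 101.912 - 99.8 = 2.1120
|e| = 2.1120
ratio = |e| / MPE = 2.1120 / 4.58
ratio = 0.4611

0.4611


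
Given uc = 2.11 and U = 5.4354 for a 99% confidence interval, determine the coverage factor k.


k = U / uc
k = 5.4354 / 2.11
k = 2.576

2.576


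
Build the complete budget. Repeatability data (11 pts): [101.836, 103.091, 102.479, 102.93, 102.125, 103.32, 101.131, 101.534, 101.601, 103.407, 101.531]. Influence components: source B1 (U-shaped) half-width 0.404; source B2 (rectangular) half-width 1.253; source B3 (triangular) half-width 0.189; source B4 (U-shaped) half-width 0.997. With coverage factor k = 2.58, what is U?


mean = (101.836 + 103.091 + 102.479 + 102.93 + 102.125 + 103.32 + 101.131 + 101.534 + 101.601 + 103.407 + 101.531) / 11 = 102.2713636
s = sqrt(sum((x - mean)^2)/(n-1)) = 0.81182822
u_A = s / sqrt(n) = 0.81182822 / sqrt(11) = 0.24477542
u_B1 = 0.404 / sqrt(2) = 0.28567114
u_B2 = 1.253 / sqrt(3) = 0.72341989
u_B3 = 0.189 / sqrt(6) = 0.077158927
u_B4 = 0.997 / sqrt(2) = 0.70498546
uc = sqrt(0.24477542^2 + 0.28567114^2 + 0.72341989^2 + 0.077158927^2 + 0.70498546^2) = 1.080656
U = k * uc = 2.58 * 1.080656
U = 2.7881

2.7881


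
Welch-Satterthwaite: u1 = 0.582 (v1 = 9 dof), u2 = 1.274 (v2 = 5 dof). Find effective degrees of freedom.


uc = sqrt(u1^2 + u2^2) = sqrt(0.582^2 + 1.274^2) = 1.4006427
v_eff = uc^4 / (u1^4/v1 + u2^4/v2)
= 1.4006427^4 / (0.582^4/9 + 1.274^4/5)
= 3.8486591 / 0.53962336
v_eff = 7.1321

7.1321


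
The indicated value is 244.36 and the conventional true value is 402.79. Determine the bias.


Systematic error = measured - true
= 244.36 - 402.79
= -158.4300

-158.4300


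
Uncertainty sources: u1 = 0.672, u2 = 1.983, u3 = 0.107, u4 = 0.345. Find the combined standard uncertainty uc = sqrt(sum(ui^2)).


uc = sqrt(0.672^2 + 1.983^2 + 0.107^2 + 0.345^2)
uc = sqrt(4.514347)
uc = 2.1247

2.1247


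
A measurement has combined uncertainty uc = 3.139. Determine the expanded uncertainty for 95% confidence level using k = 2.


U = k * uc
U = 2 * 3.139
U = 6.2780

6.2780


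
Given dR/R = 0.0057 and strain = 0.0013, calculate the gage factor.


GF = (dR/R) / epsilon
= 0.0057 / 0.0013
= 4.3846

4.3846


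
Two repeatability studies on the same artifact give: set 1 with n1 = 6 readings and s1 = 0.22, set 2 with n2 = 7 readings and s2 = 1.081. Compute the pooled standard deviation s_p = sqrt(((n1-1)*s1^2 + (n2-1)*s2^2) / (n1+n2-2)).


s_p = sqrt(((n1-1)*s1^2 + (n2-1)*s2^2) / (n1+n2-2))
numerator = (6-1)*0.22^2 + (7-1)*1.081^2 = 0.242 + 7.011366 = 7.253366
denominator = 6 + 7 - 2 = 11
s_p^2 = 7.253366 / 11 = 0.65939691
s_p = sqrt(0.65939691) = 0.8120

0.8120


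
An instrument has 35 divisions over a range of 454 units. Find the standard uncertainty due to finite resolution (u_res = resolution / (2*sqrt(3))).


resolution = range / divisions
resolution = 454 / 35 = 12.971429
u_res = resolution / (2*sqrt(3))
u_res = 12.971429 / 3.4641016
u_res = 3.7445

3.7445


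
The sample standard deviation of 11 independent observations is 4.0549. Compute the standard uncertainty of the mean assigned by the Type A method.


u_A = s / sqrt(n)
u_A = 4.0549 / sqrt(11)
u_A = 4.0549 / 3.3166248
u_A = 1.2226

1.2226


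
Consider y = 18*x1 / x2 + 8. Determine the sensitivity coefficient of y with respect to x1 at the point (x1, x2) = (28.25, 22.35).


y = 18*x1 / x2 + 8
dy/dx1 = 18/x2
Evaluate at x2 = 22.35: c1 = 18 / 22.35
c1 = 0.8054

0.8054


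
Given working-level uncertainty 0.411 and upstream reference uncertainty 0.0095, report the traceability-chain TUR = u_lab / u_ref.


TUR = u_lab / u_ref
= 0.411 / 0.0095
= 43.2632

43.2632


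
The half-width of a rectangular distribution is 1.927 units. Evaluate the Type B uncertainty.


u_B = half_width / sqrt(3)
u_B = 1.927 / 1.7320508
u_B = 1.1126

1.1126


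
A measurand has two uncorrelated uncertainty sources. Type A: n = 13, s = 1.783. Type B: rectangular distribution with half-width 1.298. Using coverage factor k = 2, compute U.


u_A = s / sqrt(n) = 1.783 / sqrt(13) = 0.49451522
u_B = half_width / sqrt(3) = 1.298 / sqrt(3) = 0.74940065
uc = sqrt(u_A^2 + u_B^2) = sqrt(0.49451522^2 + 0.74940065^2) = 0.89785669
U = k * uc = 2 * 0.89785669
U = 1.7957

1.7957


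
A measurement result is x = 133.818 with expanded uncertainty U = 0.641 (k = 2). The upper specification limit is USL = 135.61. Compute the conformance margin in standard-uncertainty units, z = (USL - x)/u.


u = U / k = 0.641 / 2 = 0.3205
margin = |USL - x| = |135.61 - 133.818| = 1.792
z = margin / u = 1.792 / 0.3205
z = 5.5913

5.5913


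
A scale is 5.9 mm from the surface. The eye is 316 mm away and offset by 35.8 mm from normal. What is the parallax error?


error = h * offset / d
= 5.9 * 35.8 / 316
= 0.6684

0.6684


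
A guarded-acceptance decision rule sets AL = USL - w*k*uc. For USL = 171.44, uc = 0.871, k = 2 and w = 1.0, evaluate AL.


U = k * uc = 2 * 0.871 = 1.742
guard band g = w * U = 1.0 * 1.742 = 1.742
AL = USL - g = 171.44 - 1.742
AL = 169.6980

169.6980


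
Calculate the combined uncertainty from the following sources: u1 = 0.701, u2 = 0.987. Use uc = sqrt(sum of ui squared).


uc = sqrt(0.701^2 + 0.987^2)
uc = sqrt(1.46557)
uc = 1.2106

1.2106


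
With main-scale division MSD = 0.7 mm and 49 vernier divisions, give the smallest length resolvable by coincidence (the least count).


LC = MSD / n_div
= 0.7 / 49
= 0.0143

0.0143


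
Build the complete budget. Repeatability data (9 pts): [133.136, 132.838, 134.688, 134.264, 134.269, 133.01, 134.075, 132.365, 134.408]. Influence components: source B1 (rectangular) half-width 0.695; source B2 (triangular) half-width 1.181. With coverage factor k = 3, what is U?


mean = (133.136 + 132.838 + 134.688 + 134.264 + 134.269 + 133.01 + 134.075 + 132.365 + 134.408) / 9 = 133.6725556
s = sqrt(sum((x - mean)^2)/(n-1)) = 0.83460891
u_A = s / sqrt(n) = 0.83460891 / sqrt(9) = 0.27820297
u_B1 = 0.695 / sqrt(3) = 0.40125844
u_B2 = 1.181 / sqrt(6) = 0.48214123
uc = sqrt(0.27820297^2 + 0.40125844^2 + 0.48214123^2) = 0.68619632
U = k * uc = 3 * 0.68619632
U = 2.0586

2.0586


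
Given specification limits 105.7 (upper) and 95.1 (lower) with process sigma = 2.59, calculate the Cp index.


Cp = (USL - LSL) / (6 * sigma)
= (105.7 - 95.1) / (6 * 2.59)
= 10.6000 / 15.5400
= 0.6821

0.6821


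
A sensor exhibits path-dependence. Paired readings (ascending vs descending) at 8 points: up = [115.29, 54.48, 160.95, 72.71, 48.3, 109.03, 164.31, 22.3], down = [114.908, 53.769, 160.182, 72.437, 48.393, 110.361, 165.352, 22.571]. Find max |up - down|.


|115.29 - 114.908| = 0.3820
|54.48 - 53.769| = 0.7110
|160.95 - 160.182| = 0.7680
|72.71 - 72.437| = 0.2730
|48.3 - 48.393| = 0.0930
|109.03 - 110.361| = 1.3310
|164.31 - 165.352| = 1.0420
|22.3 - 22.571| = 0.2710
hysteresis = max(diffs) = 1.3310

1.3310


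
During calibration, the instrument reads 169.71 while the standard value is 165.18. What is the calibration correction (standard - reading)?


Correction = standard - reading
= 165.18 - 169.71
= -4.5300

-4.5300


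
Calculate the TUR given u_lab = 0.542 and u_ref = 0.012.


TUR = u_lab / u_ref
= 0.542 / 0.012
= 45.1667

45.1667


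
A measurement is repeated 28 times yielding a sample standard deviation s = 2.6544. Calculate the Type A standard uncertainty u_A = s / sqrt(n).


u_A = s / sqrt(n)
u_A = 2.6544 / sqrt(28)
u_A = 2.6544 / 5.2915026
u_A = 0.5016

0.5016


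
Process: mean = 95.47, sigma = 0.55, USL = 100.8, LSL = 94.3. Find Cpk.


Cpu = (USL - mean) / (3*sigma) = (100.8 - 95.47) / (3*0.55) = 3.2303
Cpl = (mean - LSL) / (3*sigma) = (95.47 - 94.3) / (3*0.55) = 0.7091
Cpk = min(Cpu, Cpl) = 0.7091

0.7091


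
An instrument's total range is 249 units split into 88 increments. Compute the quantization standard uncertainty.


resolution = range / divisions
resolution = 249 / 88 = 2.8295455
u_res = resolution / (2*sqrt(3))
u_res = 2.8295455 / 3.4641016
u_res = 0.8168

0.8168


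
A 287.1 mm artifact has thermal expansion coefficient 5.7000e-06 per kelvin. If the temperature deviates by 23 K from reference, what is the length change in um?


dL = L * alpha * dT
= 287.1 * 5.7000e-06 * 23
= 0.0376388 mm
dL_um = 0.0376388 * 1000 = 37.6388 um

37.6388


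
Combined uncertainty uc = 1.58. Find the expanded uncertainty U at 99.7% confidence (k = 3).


U = k * uc
U = 3 * 1.58
U = 4.7400

4.7400


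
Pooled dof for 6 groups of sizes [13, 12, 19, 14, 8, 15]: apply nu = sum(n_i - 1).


nu = sum_i (n_i - 1)
nu = ((13 - 1) + (12 - 1) + (19 - 1) + (14 - 1) + (8 - 1) + (15 - 1))
nu = 12 + 11 + 18 + 13 + 7 + 14
nu = 75

75


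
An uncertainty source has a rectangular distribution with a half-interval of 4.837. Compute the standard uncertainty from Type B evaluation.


u_B = half_width / sqrt(3)
u_B = 4.837 / 1.7320508
u_B = 2.7926

2.7926


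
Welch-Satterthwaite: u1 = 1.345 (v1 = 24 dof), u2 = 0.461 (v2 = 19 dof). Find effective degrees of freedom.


uc = sqrt(u1^2 + u2^2) = sqrt(1.345^2 + 0.461^2) = 1.4218108
v_eff = uc^4 / (u1^4/v1 + u2^4/v2)
= 1.4218108^4 / (1.345^4/24 + 0.461^4/19)
= 4.086648 / 0.13873426
v_eff = 29.4567

29.4567


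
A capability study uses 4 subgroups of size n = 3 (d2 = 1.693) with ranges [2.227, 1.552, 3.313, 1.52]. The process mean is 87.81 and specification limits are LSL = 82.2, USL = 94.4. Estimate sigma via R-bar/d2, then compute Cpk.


R_bar = (2.227 + 1.552 + 3.313 + 1.52) / 4 = 2.153
sigma = R_bar / d2 = 2.153 / 1.693 = 1.271707
Cp = (USL - LSL)/(6*sigma) = (94.4 - 82.2)/(6*1.271707) = 1.5989
Cpu = (94.4 - 87.81)/(3*1.271707) = 1.7273
Cpl = (87.81 - 82.2)/(3*1.271707) = 1.4705
Cpk = min(Cpu, Cpl) = 1.4705

1.4705


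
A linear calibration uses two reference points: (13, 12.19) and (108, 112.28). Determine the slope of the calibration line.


slope = (y2 - y1) / (x2 - x1)
= (112.28 - 12.19) / (108 - 13)
= 100.0900 / 95
= 1.0536

1.0536


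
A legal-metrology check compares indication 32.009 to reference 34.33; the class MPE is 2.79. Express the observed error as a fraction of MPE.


e = indication - reference = 32.009 - 34.33 = -2.3210
|e| = 2.3210
ratio = |e| / MPE = 2.3210 / 2.79
ratio = 0.8319

0.8319


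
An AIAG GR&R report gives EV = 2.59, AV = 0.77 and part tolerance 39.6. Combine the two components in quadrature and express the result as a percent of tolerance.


GRR = sqrt(EV^2 + AV^2) = sqrt(2.59^2 + 0.77^2) = 2.7020363
%GRR = GRR / tol * 100 = 2.7020363 / 39.6 * 100
%GRR = 6.8233

6.8233


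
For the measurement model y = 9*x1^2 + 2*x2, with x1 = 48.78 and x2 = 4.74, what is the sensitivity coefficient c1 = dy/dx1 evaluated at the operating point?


y = 9*x1^2 + 2*x2
dy/dx1 = 2*9*x1
Evaluate at x1 = 48.78: c1 = 18 * 48.78
c1 = 878.0400

878.0400


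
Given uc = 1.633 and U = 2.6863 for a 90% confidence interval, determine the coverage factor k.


k = U / uc
k = 2.6863 / 1.633
k = 1.645

1.645


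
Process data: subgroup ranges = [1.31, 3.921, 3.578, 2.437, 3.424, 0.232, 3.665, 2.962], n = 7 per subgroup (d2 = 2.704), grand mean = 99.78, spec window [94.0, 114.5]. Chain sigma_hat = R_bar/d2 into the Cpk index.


R_bar = (1.31 + 3.921 + 3.578 + 2.437 + 3.424 + 0.232 + 3.665 + 2.962) / 8 = 2.691125
sigma = R_bar / d2 = 2.691125 / 2.704 = 0.99523854
Cp = (USL - LSL)/(6*sigma) = (114.5 - 94.0)/(6*0.99523854) = 3.4330
Cpu = (114.5 - 99.78)/(3*0.99523854) = 4.9301
Cpl = (99.78 - 94.0)/(3*0.99523854) = 1.9359
Cpk = min(Cpu, Cpl) = 1.9359

1.9359


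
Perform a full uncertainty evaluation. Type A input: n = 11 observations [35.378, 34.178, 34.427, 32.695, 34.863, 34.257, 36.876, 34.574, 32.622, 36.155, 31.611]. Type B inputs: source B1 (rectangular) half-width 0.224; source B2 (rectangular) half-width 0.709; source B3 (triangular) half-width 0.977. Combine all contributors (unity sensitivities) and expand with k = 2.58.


mean = (35.378 + 34.178 + 34.427 + 32.695 + 34.863 + 34.257 + 36.876 + 34.574 + 32.622 + 36.155 + 31.611) / 11 = 34.33054545
s = sqrt(sum((x - mean)^2)/(n-1)) = 1.5580744
u_A = s / sqrt(n) = 1.5580744 / sqrt(11) = 0.46977711
u_B1 = 0.224 / sqrt(3) = 0.12932646
u_B2 = 0.709 / sqrt(3) = 0.40934134
u_B3 = 0.977 / sqrt(6) = 0.39885858
uc = sqrt(0.46977711^2 + 0.12932646^2 + 0.40934134^2 + 0.39885858^2) = 0.75104219
U = k * uc = 2.58 * 0.75104219
U = 1.9377

1.9377


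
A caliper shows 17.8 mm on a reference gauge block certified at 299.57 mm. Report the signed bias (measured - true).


Systematic error = measured - true
= 17.8 - 299.57
= -281.7700

-281.7700


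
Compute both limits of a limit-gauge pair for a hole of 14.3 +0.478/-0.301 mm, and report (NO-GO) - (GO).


GO = nominal - lower_tol (smallest hole = maximum material condition)
GO = 14.3 - 0.301 = 13.999
NO-GO = nominal + upper_tol (largest hole = least material condition)
NO-GO = 14.3 + 0.478 = 14.778
spread = NO-GO - GO = 14.778 - 13.999 = 0.7790

0.7790


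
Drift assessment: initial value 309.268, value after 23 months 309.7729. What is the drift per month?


rate = (v2 - v1) / months
= (309.7729 - 309.268) / 23
= 0.5049 / 23
= 0.0220

0.0220


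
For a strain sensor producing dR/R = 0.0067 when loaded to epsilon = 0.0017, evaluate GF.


GF = (dR/R) / epsilon
= 0.0067 / 0.0017
= 3.9412

3.9412


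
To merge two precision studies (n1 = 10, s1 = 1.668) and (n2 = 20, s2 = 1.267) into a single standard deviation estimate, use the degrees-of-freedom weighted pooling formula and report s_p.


s_p = sqrt(((n1-1)*s1^2 + (n2-1)*s2^2) / (n1+n2-2))
numerator = (10-1)*1.668^2 + (20-1)*1.267^2 = 25.040016 + 30.500491 = 55.540507
denominator = 10 + 20 - 2 = 28
s_p^2 = 55.540507 / 28 = 1.9835895
s_p = sqrt(1.9835895) = 1.4084

1.4084


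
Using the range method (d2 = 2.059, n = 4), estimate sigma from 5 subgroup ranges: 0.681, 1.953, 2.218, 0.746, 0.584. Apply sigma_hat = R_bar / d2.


R_bar = (0.681 + 1.953 + 2.218 + 0.746 + 0.584) / 5
R_bar = 6.182 / 5 = 1.2364
sigma_hat = R_bar / d2 = 1.2364 / 2.059 = 0.6005

0.6005


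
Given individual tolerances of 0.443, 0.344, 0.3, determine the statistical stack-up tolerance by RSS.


RSS = sqrt(0.443^2 + 0.344^2 + 0.3^2)
= sqrt(0.404585)
= 0.6361

0.6361


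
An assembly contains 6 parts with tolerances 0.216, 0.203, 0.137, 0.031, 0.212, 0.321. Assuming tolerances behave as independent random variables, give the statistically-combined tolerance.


RSS = sqrt(0.216^2 + 0.203^2 + 0.137^2 + 0.031^2 + 0.212^2 + 0.321^2)
= sqrt(0.25558)
= 0.5055

0.5055


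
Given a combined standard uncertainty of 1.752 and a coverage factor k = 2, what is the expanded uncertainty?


U = k * uc
U = 2 * 1.752
U = 3.5040

3.5040


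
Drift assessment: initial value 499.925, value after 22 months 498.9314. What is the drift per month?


rate = (v2 - v1) / months
= (498.9314 - 499.925) / 22
= -0.9936 / 22
= -0.0452

-0.0452


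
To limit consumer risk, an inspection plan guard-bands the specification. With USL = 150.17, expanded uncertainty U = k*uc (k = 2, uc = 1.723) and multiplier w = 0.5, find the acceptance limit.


U = k * uc = 2 * 1.723 = 3.446
guard band g = w * U = 0.5 * 3.446 = 1.723
AL = USL - g = 150.17 - 1.723
AL = 148.4470

148.4470


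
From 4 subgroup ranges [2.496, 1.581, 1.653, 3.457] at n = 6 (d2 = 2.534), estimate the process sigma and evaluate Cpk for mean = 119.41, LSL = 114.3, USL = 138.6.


R_bar = (2.496 + 1.581 + 1.653 + 3.457) / 4 = 2.29675
sigma = R_bar / d2 = 2.29675 / 2.534 = 0.90637332
Cp = (USL - LSL)/(6*sigma) = (138.6 - 114.3)/(6*0.90637332) = 4.4684
Cpu = (138.6 - 119.41)/(3*0.90637332) = 7.0574
Cpl = (119.41 - 114.3)/(3*0.90637332) = 1.8793
Cpk = min(Cpu, Cpl) = 1.8793

1.8793


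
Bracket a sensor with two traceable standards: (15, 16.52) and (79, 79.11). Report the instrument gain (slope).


slope = (y2 - y1) / (x2 - x1)
= (79.11 - 16.52) / (79 - 15)
= 62.5900 / 64
= 0.9780

0.9780


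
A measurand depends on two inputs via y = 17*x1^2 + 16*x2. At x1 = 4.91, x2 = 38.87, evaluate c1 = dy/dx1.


y = 17*x1^2 + 16*x2
dy/dx1 = 2*17*x1
Evaluate at x1 = 4.91: c1 = 34 * 4.91
c1 = 166.9400

166.9400


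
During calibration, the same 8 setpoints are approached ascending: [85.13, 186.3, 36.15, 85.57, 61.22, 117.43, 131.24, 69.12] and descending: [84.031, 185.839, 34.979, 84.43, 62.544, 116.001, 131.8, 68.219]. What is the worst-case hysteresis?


|85.13 - 84.031| = 1.0990
|186.3 - 185.839| = 0.4610
|36.15 - 34.979| = 1.1710
|85.57 - 84.43| = 1.1400
|61.22 - 62.544| = 1.3240
|117.43 - 116.001| = 1.4290
|131.24 - 131.8| = 0.5600
|69.12 - 68.219| = 0.9010
hysteresis = max(diffs) = 1.4290

1.4290


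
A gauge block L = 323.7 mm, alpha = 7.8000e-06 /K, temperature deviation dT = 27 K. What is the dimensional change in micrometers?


dL = L * alpha * dT
= 323.7 * 7.8000e-06 * 27
= 0.0681712 mm
dL_um = 0.0681712 * 1000 = 68.1712 um

68.1712


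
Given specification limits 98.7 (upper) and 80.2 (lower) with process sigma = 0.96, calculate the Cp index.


Cp = (USL - LSL) / (6 * sigma)
= (98.7 - 80.2) / (6 * 0.96)
= 18.5000 / 5.7600
= 3.2118

3.2118


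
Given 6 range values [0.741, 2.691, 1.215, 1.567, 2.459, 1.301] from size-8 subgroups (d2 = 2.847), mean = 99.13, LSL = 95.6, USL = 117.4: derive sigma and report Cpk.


R_bar = (0.741 + 2.691 + 1.215 + 1.567 + 2.459 + 1.301) / 6 = 1.6623333
sigma = R_bar / d2 = 1.6623333 / 2.847 = 0.58388946
Cp = (USL - LSL)/(6*sigma) = (117.4 - 95.6)/(6*0.58388946) = 6.2226
Cpu = (117.4 - 99.13)/(3*0.58388946) = 10.4301
Cpl = (99.13 - 95.6)/(3*0.58388946) = 2.0152
Cpk = min(Cpu, Cpl) = 2.0152

2.0152


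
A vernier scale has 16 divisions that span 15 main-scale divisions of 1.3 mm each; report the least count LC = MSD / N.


LC = MSD / n_div
= 1.3 / 16
= 0.0813

0.0813


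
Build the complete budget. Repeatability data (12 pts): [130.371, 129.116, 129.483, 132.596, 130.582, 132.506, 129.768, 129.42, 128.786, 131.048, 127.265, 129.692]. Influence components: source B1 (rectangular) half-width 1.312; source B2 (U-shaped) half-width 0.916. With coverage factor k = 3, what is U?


mean = (130.371 + 129.116 + 129.483 + 132.596 + 130.582 + 132.506 + 129.768 + 129.42 + 128.786 + 131.048 + 127.265 + 129.692) / 12 = 130.05275
s = sqrt(sum((x - mean)^2)/(n-1)) = 1.5090149
u_A = s / sqrt(n) = 1.5090149 / sqrt(12) = 0.43561508
u_B1 = 1.312 / sqrt(3) = 0.75748355
u_B2 = 0.916 / sqrt(2) = 0.64770981
uc = sqrt(0.43561508^2 + 0.75748355^2 + 0.64770981^2) = 1.0876901
U = k * uc = 3 * 1.0876901
U = 3.2631

3.2631


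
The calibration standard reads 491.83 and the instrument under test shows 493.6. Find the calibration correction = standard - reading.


Correction = standard - reading
= 491.83 - 493.6
= -1.7700

-1.7700


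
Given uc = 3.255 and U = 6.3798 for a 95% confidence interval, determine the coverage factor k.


k = U / uc
k = 6.3798 / 3.255
k = 1.96

1.96


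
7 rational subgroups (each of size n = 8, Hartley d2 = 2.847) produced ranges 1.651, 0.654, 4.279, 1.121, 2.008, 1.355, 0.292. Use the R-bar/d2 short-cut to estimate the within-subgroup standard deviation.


R_bar = (1.651 + 0.654 + 4.279 + 1.121 + 2.008 + 1.355 + 0.292) / 7
R_bar = 11.36 / 7 = 1.6228571
sigma_hat = R_bar / d2 = 1.6228571 / 2.847 = 0.5700

0.5700


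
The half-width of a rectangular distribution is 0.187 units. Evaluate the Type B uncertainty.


u_B = half_width / sqrt(3)
u_B = 0.187 / 1.7320508
u_B = 0.1080

0.1080


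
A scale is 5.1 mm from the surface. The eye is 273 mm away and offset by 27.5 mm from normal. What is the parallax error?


error = h * offset / d
= 5.1 * 27.5 / 273
= 0.5137

0.5137


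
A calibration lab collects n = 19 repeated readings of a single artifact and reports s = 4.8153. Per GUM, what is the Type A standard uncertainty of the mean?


u_A = s / sqrt(n)
u_A = 4.8153 / sqrt(19)
u_A = 4.8153 / 4.3588989
u_A = 1.1047

1.1047


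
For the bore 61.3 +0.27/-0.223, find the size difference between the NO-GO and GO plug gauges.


GO = nominal - lower_tol (smallest hole = maximum material condition)
GO = 61.3 - 0.223 = 61.077
NO-GO = nominal + upper_tol (largest hole = least material condition)
NO-GO = 61.3 + 0.27 = 61.57
spread = NO-GO - GO = 61.57 - 61.077 = 0.4930

0.4930


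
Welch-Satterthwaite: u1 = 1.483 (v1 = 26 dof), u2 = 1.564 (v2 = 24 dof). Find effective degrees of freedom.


uc = sqrt(u1^2 + u2^2) = sqrt(1.483^2 + 1.564^2) = 2.1553155
v_eff = uc^4 / (u1^4/v1 + u2^4/v2)
= 2.1553155^4 / (1.483^4/26 + 1.564^4/24)
= 21.579601 / 0.43534128
v_eff = 49.5694

49.5694


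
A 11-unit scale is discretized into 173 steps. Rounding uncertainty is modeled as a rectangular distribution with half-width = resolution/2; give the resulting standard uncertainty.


resolution = range / divisions
resolution = 11 / 173 = 0.063583815
u_res = resolution / (2*sqrt(3))
u_res = 0.063583815 / 3.4641016
u_res = 0.0184

0.0184


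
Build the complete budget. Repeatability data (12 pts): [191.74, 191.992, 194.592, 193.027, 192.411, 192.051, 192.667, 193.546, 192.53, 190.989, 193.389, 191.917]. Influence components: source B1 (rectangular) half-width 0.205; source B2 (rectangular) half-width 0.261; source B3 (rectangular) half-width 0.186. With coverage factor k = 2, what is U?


mean = (191.74 + 191.992 + 194.592 + 193.027 + 192.411 + 192.051 + 192.667 + 193.546 + 192.53 + 190.989 + 193.389 + 191.917) / 12 = 192.5709167
s = sqrt(sum((x - mean)^2)/(n-1)) = 0.96178172
u_A = s / sqrt(n) = 0.96178172 / sqrt(12) = 0.27764247
u_B1 = 0.205 / sqrt(3) = 0.11835681
u_B2 = 0.261 / sqrt(3) = 0.15068842
u_B3 = 0.186 / sqrt(3) = 0.10738715
uc = sqrt(0.27764247^2 + 0.11835681^2 + 0.15068842^2 + 0.10738715^2) = 0.35402355
U = k * uc = 2 * 0.35402355
U = 0.7080

0.7080


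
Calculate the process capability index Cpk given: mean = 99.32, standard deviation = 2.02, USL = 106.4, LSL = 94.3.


Cpu = (USL - mean) / (3*sigma) = (106.4 - 99.32) / (3*2.02) = 1.1683
Cpl = (mean - LSL) / (3*sigma) = (99.32 - 94.3) / (3*2.02) = 0.8284
Cpk = min(Cpu, Cpl) = 0.8284

0.8284


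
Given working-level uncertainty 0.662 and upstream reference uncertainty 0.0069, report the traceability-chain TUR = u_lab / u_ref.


TUR = u_lab / u_ref
= 0.662 / 0.0069
= 95.9420

95.9420


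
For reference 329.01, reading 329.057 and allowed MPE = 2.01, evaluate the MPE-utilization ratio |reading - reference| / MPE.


e = indication - reference = 329.057 - 329.01 = 0.0470
|e| = 0.0470
ratio = |e| / MPE = 0.0470 / 2.01
ratio = 0.0234

0.0234


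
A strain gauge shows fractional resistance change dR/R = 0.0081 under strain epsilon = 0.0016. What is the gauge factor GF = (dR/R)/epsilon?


GF = (dR/R) / epsilon
= 0.0081 / 0.0016
= 5.0625

5.0625


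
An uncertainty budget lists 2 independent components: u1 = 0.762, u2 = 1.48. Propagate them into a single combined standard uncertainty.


uc = sqrt(0.762^2 + 1.48^2)
uc = sqrt(2.771044)
uc = 1.6646

1.6646


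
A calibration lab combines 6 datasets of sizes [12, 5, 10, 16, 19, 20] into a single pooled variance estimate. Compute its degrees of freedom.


nu = sum_i (n_i - 1)
nu = ((12 - 1) + (5 - 1) + (10 - 1) + (16 - 1) + (19 - 1) + (20 - 1))
nu = 11 + 4 + 9 + 15 + 18 + 19
nu = 76

76


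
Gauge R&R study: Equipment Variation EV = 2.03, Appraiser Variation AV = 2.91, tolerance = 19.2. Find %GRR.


GRR = sqrt(EV^2 + AV^2) = sqrt(2.03^2 + 2.91^2) = 3.5480981
%GRR = GRR / tol * 100 = 3.5480981 / 19.2 * 100
%GRR = 18.4797

18.4797


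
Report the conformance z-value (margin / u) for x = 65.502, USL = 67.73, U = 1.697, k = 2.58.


u = U / k = 1.697 / 2.58 = 0.65775194
margin = |USL - x| = |67.73 - 65.502| = 2.228
z = margin / u = 2.228 / 0.65775194
z = 3.3873

3.3873


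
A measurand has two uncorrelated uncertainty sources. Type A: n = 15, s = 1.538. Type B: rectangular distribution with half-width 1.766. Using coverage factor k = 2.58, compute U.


u_A = s / sqrt(n) = 1.538 / sqrt(15) = 0.39710989
u_B = half_width / sqrt(3) = 1.766 / sqrt(3) = 1.0196006
uc = sqrt(u_A^2 + u_B^2) = sqrt(0.39710989^2 + 1.0196006^2) = 1.0942037
U = k * uc = 2.58 * 1.0942037
U = 2.8230

2.8230


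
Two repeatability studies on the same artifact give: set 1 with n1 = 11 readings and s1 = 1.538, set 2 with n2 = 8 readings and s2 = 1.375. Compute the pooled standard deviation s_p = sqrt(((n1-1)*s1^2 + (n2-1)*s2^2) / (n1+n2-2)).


s_p = sqrt(((n1-1)*s1^2 + (n2-1)*s2^2) / (n1+n2-2))
numerator = (11-1)*1.538^2 + (8-1)*1.375^2 = 23.65444 + 13.234375 = 36.888815
denominator = 11 + 8 - 2 = 17
s_p^2 = 36.888815 / 17 = 2.1699303
s_p = sqrt(2.1699303) = 1.4731

1.4731


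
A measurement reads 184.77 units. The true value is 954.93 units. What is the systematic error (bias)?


Systematic error = measured - true
= 184.77 - 954.93
= -770.1600

-770.1600


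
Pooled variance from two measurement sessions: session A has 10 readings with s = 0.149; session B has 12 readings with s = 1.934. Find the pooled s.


s_p = sqrt(((n1-1)*s1^2 + (n2-1)*s2^2) / (n1+n2-2))
numerator = (10-1)*0.149^2 + (12-1)*1.934^2 = 0.199809 + 41.143916 = 41.343725
denominator = 10 + 12 - 2 = 20
s_p^2 = 41.343725 / 20 = 2.0671862
s_p = sqrt(2.0671862) = 1.4378

1.4378


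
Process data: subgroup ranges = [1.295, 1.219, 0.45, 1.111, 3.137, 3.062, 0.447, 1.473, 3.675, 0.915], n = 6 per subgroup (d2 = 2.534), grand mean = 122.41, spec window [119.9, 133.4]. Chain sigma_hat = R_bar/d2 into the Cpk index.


R_bar = (1.295 + 1.219 + 0.45 + 1.111 + 3.137 + 3.062 + 0.447 + 1.473 + 3.675 + 0.915) / 10 = 1.6784
sigma = R_bar / d2 = 1.6784 / 2.534 = 0.66235201
Cp = (USL - LSL)/(6*sigma) = (133.4 - 119.9)/(6*0.66235201) = 3.3970
Cpu = (133.4 - 122.41)/(3*0.66235201) = 5.5308
Cpl = (122.41 - 119.9)/(3*0.66235201) = 1.2632
Cpk = min(Cpu, Cpl) = 1.2632

1.2632


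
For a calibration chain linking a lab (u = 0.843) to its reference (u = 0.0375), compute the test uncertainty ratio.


TUR = u_lab / u_ref
= 0.843 / 0.0375
= 22.4800

22.4800


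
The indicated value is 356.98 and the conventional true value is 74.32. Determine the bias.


Systematic error = measured - true
= 356.98 - 74.32
= 282.6600

282.6600


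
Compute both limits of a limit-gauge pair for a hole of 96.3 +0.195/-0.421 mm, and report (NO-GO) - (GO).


GO = nominal - lower_tol (smallest hole = maximum material condition)
GO = 96.3 - 0.421 = 95.879
NO-GO = nominal + upper_tol (largest hole = least material condition)
NO-GO = 96.3 + 0.195 = 96.495
spread = NO-GO - GO = 96.495 - 95.879 = 0.6160

0.6160


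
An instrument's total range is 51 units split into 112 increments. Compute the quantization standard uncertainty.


resolution = range / divisions
resolution = 51 / 112 = 0.45535714
u_res = resolution / (2*sqrt(3))
u_res = 0.45535714 / 3.4641016
u_res = 0.1315

0.1315


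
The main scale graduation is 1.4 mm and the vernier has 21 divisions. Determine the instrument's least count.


LC = MSD / n_div
= 1.4 / 21
= 0.0667

0.0667


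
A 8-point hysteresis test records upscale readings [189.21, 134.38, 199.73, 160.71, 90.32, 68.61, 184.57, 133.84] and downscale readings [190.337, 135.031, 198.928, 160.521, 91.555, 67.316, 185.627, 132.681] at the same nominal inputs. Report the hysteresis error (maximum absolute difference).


|189.21 - 190.337| = 1.1270
|134.38 - 135.031| = 0.6510
|199.73 - 198.928| = 0.8020
|160.71 - 160.521| = 0.1890
|90.32 - 91.555| = 1.2350
|68.61 - 67.316| = 1.2940
|184.57 - 185.627| = 1.0570
|133.84 - 132.681| = 1.1590
hysteresis = max(diffs) = 1.2940

1.2940


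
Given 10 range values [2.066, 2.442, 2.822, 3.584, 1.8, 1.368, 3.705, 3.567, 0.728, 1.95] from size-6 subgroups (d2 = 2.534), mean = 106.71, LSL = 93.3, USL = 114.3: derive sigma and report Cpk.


R_bar = (2.066 + 2.442 + 2.822 + 3.584 + 1.8 + 1.368 + 3.705 + 3.567 + 0.728 + 1.95) / 10 = 2.4032
sigma = R_bar / d2 = 2.4032 / 2.534 = 0.948382
Cp = (USL - LSL)/(6*sigma) = (114.3 - 93.3)/(6*0.948382) = 3.6905
Cpu = (114.3 - 106.71)/(3*0.948382) = 2.6677
Cpl = (106.71 - 93.3)/(3*0.948382) = 4.7133
Cpk = min(Cpu, Cpl) = 2.6677

2.6677


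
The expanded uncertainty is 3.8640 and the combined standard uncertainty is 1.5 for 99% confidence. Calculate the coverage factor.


k = U / uc
k = 3.8640 / 1.5
k = 2.576

2.576


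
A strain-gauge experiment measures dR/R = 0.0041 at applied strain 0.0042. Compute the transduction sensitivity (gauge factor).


GF = (dR/R) / epsilon
= 0.0041 / 0.0042
= 0.9762

0.9762


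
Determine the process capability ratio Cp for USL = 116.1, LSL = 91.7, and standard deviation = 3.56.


Cp = (USL - LSL) / (6 * sigma)
= (116.1 - 91.7) / (6 * 3.56)
= 24.4000 / 21.3600
= 1.1423

1.1423


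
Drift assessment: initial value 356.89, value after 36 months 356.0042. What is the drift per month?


rate = (v2 - v1) / months
= (356.0042 - 356.89) / 36
= -0.8858 / 36
= -0.0246

-0.0246


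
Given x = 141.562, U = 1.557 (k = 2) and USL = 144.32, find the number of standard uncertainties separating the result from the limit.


u = U / k = 1.557 / 2 = 0.7785
margin = |USL - x| = |144.32 - 141.562| = 2.758
z = margin / u = 2.758 / 0.7785
z = 3.5427

3.5427


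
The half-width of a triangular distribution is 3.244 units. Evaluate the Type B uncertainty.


u_B = half_width / sqrt(6)
u_B = 3.244 / 2.4494897
u_B = 1.3244

1.3244


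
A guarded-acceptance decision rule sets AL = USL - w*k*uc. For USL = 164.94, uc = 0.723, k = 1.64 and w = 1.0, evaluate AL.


U = k * uc = 1.64 * 0.723 = 1.18572
guard band g = w * U = 1.0 * 1.18572 = 1.18572
AL = USL - g = 164.94 - 1.18572
AL = 163.7543

163.7543


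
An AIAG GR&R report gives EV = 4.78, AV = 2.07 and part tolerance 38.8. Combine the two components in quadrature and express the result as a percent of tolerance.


GRR = sqrt(EV^2 + AV^2) = sqrt(4.78^2 + 2.07^2) = 5.2089634
%GRR = GRR / tol * 100 = 5.2089634 / 38.8 * 100
%GRR = 13.4252

13.4252


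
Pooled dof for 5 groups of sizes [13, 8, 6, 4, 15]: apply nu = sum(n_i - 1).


nu = sum_i (n_i - 1)
nu = ((13 - 1) + (8 - 1) + (6 - 1) + (4 - 1) + (15 - 1))
nu = 12 + 7 + 5 + 3 + 14
nu = 41

41


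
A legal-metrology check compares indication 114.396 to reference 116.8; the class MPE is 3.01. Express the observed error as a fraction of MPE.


e = indication - reference = 114.396 - 116.8 = -2.4040
|e| = 2.4040
ratio = |e| / MPE = 2.4040 / 3.01
ratio = 0.7987

0.7987


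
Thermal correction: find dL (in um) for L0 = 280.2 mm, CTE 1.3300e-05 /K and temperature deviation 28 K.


dL = L * alpha * dT
= 280.2 * 1.3300e-05 * 28
= 0.1043465 mm
dL_um = 0.1043465 * 1000 = 104.3465 um

104.3465


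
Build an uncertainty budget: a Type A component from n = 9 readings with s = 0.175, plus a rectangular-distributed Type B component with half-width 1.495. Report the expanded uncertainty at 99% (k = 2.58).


u_A = s / sqrt(n) = 0.175 / sqrt(9) = 0.058333333
u_B = half_width / sqrt(3) = 1.495 / sqrt(3) = 0.86313865
uc = sqrt(u_A^2 + u_B^2) = sqrt(0.058333333^2 + 0.86313865^2) = 0.86510757
U = k * uc = 2.58 * 0.86510757
U = 2.2320

2.2320
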